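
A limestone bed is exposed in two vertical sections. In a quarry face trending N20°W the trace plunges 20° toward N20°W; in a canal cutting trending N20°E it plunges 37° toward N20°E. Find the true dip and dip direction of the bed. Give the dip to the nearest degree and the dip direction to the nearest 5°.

true dip 39°, dip direction 045°

The two traces are lines in the plane: v₁ = (sin 340°·cos 20°, cos 340°·cos 20°, −sin 20°), v₂ = (sin 20°·cos 37°, cos 20°·cos 37°, −sin 37°).
The plane normal is n = v₁ × v₂ ∝ (0.275, 0.287, 0.482).
True dip = arccos(n_z / |n|) = arccos(0.7720) = 39.5°.
Dip direction = atan2(0.275, 0.287) = 44° (azimuth of n's horizontal projection).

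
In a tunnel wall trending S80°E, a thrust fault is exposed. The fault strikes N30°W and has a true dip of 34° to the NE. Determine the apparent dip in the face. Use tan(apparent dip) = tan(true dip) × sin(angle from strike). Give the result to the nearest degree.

27°

The strike is N30°W and the section trends S80°E; the acute angle between them is β = 50°.
tan α = tan 34° × sin 50° = 0.6745 × 0.7660 = 0.5167
apparent dip = arctan 0.5167 = 27.33°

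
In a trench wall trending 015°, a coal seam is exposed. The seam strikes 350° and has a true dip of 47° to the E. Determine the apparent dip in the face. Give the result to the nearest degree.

24°

The strike is 350° and the section trends 015°; the acute angle between them is β = 25°.
tan(apparent dip) = tan 47° · sin 25° = 0.4532
apparent dip = arctan 0.4532 = 24.38°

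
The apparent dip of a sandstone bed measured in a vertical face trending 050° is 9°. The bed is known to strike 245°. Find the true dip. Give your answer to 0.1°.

β = acute angle between strike 245° and section 050° = 15°.
tan(true dip) = tan 9° / sin 15° = 0.6120
true dip = arctan 0.6120 = 31.46°

31.5°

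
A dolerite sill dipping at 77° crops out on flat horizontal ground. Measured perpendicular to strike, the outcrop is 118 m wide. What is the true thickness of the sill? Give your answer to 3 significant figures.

True thickness t = w · sin(dip) = 118 × sin 77°
t = 118 × 0.9744 = 114.976 m

115 m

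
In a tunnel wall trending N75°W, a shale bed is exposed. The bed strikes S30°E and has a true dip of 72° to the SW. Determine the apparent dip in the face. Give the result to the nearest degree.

65°

The section lies 45° from the strike.
tan(apparent dip) = tan 72° · sin 45° = 2.1763
α = arctan(2.1763) = 65.32°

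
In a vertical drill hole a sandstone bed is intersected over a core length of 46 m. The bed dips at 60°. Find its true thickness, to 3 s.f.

23.0 m

True thickness t = h · cos(dip) = 46 × cos 60°
t = 46 × 0.5000 = 23.000 m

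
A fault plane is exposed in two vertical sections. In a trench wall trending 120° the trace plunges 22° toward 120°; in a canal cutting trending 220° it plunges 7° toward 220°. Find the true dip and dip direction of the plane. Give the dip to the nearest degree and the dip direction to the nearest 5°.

Each apparent-dip line lies in the plane. As unit vectors (x east, y north, z up), v₁ plunges 22°→120° and v₂ plunges 7°→220°.
n = v₁ × v₂ = (0.228, -0.337, 0.906) (taken with n_z > 0).
tan δ = √(n_x²+n_y²)/n_z = 0.407/0.906, so δ = 24.2°.
The horizontal component of n points toward azimuth atan2(n_x, n_y) = 146°, the dip direction.

true dip 24°, dip direction 145°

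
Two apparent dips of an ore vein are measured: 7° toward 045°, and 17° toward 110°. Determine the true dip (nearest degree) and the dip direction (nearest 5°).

Represent each trace as a vector plunging at its apparent dip toward its trend (east-north-up frame): v₁ = (0.702, 0.702, -0.122), v₂ = (0.899, -0.327, -0.292).
The plane normal is n = v₁ × v₂ ∝ (0.245, -0.096, 0.860).
tan δ = √(n_x²+n_y²)/n_z = 0.263/0.860, so δ = 17.0°.
The horizontal component of n points toward azimuth atan2(n_x, n_y) = 111°, the dip direction.

true dip 17°, dip direction 110°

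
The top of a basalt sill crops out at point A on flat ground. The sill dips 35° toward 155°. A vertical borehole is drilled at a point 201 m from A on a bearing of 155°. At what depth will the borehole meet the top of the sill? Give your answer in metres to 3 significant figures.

141 m

The hole is directly down-dip from the outcrop, so the down-dip offset is 201 m.
Depth = down-dip offset × tan(dip) = 201.00 × tan 35° = 201.00 × 0.7002
Depth = 140.74 m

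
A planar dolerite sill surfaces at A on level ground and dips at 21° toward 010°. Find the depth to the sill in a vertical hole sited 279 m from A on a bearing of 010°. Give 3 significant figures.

The hole is directly down-dip from the outcrop, so the down-dip offset is 279 m.
Depth = down-dip offset × tan(dip) = 279.00 × tan 21° = 279.00 × 0.3839
Depth = 107.10 m

107 m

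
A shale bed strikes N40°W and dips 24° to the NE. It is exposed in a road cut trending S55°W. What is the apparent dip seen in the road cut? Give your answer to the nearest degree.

Angle between strike (N40°W) and section (S55°W): β = 85°.
tan α = tan 24° × sin 85° = 0.4452 × 0.9962 = 0.4435
apparent dip = arctan 0.4435 = 23.92°

24°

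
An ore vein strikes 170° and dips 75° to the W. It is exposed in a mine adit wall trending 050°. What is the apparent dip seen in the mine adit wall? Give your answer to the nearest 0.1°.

Angle between strike (170°) and section (050°): β = 60°.
tan α = tan 75° × sin 60° = 3.7321 × 0.8660 = 3.2321
apparent dip = arctan 3.2321 = 72.81°

72.8°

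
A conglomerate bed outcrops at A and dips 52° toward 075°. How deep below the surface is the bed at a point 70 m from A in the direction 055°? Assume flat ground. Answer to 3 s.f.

The hole lies 20° from the dip direction, so the down-dip offset is 70 × cos 20° = 65.78 m.
Depth = down-dip offset × tan(dip) = 65.78 × tan 52° = 65.78 × 1.2799
Depth = 84.19 m

84.2 m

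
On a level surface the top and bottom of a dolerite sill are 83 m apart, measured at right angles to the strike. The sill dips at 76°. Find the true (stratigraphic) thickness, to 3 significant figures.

80.5 m

True thickness t = w · sin(dip) = 83 × sin 76°
t = 83 × 0.9703 = 80.535 m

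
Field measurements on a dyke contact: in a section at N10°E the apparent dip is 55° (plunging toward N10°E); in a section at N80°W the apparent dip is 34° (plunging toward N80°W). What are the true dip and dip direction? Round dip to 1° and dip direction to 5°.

true dip 58°, dip direction 345°

The two traces are lines in the plane: v₁ = (sin 10°·cos 55°, cos 10°·cos 55°, −sin 55°), v₂ = (sin 280°·cos 34°, cos 280°·cos 34°, −sin 34°).
n = v₁ × v₂ = (-0.198, 0.724, 0.476) (taken with n_z > 0).
True dip = arccos(n_z / |n|) = arccos(0.5349) = 57.7°.
Dip direction = atan2(-0.198, 0.724) = 345° (azimuth of n's horizontal projection).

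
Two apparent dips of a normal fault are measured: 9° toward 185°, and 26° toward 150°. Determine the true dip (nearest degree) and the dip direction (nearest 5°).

The two traces are lines in the plane: v₁ = (sin 185°·cos 9°, cos 185°·cos 9°, −sin 9°), v₂ = (sin 150°·cos 26°, cos 150°·cos 26°, −sin 26°).
n = v₁ × v₂ = (0.310, -0.108, 0.509) (taken with n_z > 0).
True dip = arccos(n_z / |n|) = arccos(0.8408) = 32.8°.
The horizontal component of n points toward azimuth atan2(n_x, n_y) = 109°, the dip direction.

true dip 33°, dip direction 110°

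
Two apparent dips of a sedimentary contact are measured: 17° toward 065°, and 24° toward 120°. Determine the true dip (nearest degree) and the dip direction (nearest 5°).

Each apparent-dip line lies in the plane. As unit vectors (x east, y north, z up), v₁ plunges 17°→065° and v₂ plunges 24°→120°.
n = v₁ × v₂ = (0.298, -0.121, 0.716) (taken with n_z > 0).
Dip δ = arctan(|n_h|/n_z) = arctan(0.322/0.716) = 24.2°.
Dip direction = azimuth of (n_x, n_y) = atan2(0.298, -0.121) = 112°.

true dip 24°, dip direction 110°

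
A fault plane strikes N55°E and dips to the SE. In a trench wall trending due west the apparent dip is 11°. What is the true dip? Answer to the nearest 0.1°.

β = acute angle between strike N55°E and section due west = 35°.
tan δ = tan α / sin β = tan 11° / sin 35° = 0.1944 / 0.5736 = 0.3389
true dip = arctan 0.3389 = 18.72°

18.7°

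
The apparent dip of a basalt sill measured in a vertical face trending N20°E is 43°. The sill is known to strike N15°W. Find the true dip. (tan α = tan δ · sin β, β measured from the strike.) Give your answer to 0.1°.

The section is 35° from the strike.
tan(true dip) = tan 43° / sin 35° = 1.6258
δ = arctan(1.6258) = 58.40°

58.4°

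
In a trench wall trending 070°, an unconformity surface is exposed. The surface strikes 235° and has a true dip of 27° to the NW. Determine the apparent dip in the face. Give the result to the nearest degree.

8°

Angle between strike (235°) and section (070°): β = 15°.
tan α = tan 27° × sin 15° = 0.5095 × 0.2588 = 0.1319
apparent dip = arctan 0.1319 = 7.51°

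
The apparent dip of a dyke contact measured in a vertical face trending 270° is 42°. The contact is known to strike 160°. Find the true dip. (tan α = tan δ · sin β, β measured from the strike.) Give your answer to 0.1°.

43.8°

The section is 70° from the strike.
tan(true dip) = tan 42° / sin 70° = 0.9582
δ = arctan(0.9582) = 43.78°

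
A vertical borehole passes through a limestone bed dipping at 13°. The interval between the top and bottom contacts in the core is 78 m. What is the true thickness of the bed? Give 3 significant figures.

True thickness t = h · cos(dip) = 78 × cos 13°
t = 78 × 0.9744 = 76.001 m

76.0 m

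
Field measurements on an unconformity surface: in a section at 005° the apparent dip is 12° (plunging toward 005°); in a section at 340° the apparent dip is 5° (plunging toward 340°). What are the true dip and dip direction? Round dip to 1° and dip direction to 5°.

true dip 18°, dip direction 055°

Represent each trace as a vector plunging at its apparent dip toward its trend (east-north-up frame): v₁ = (0.085, 0.974, -0.208), v₂ = (-0.341, 0.936, -0.087).
Cross product v₁ × v₂ gives the pole to the plane: n ∝ (0.110, 0.078, 0.412).
tan δ = √(n_x²+n_y²)/n_z = 0.135/0.412, so δ = 18.1°.
Dip direction = atan2(0.110, 0.078) = 54° (azimuth of n's horizontal projection).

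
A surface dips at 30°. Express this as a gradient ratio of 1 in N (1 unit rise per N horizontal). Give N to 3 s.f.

1 in 1.73

1 : N means tan θ = 1/N, so N = 1/tan 30° = 1/0.5774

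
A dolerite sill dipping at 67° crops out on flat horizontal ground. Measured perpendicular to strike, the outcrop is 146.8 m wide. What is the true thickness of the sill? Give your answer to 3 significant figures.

True thickness t = w · sin(dip) = 146.8 × sin 67°
t = 146.8 × 0.9205 = 135.130 m

135 m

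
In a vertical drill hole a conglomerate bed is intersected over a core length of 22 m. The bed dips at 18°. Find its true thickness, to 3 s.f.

True thickness t = h · cos(dip) = 22 × cos 18°
t = 22 × 0.9511 = 20.923 m

20.9 m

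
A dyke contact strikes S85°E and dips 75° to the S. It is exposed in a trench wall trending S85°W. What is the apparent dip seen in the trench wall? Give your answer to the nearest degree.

33°

Angle between strike (S85°E) and section (S85°W): β = 10°.
tan α = tan 75° × sin 10° = 3.7321 × 0.1736 = 0.6481
apparent dip = arctan 0.6481 = 32.95°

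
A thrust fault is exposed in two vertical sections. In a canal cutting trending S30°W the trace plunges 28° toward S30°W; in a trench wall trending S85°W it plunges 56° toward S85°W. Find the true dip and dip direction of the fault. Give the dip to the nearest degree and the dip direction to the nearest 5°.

Represent each trace as a vector plunging at its apparent dip toward its trend (east-north-up frame): v₁ = (-0.441, -0.765, -0.469), v₂ = (-0.557, -0.049, -0.829).
Cross product v₁ × v₂ gives the pole to the plane: n ∝ (-0.611, 0.104, 0.404).
tan δ = √(n_x²+n_y²)/n_z = 0.620/0.404, so δ = 56.9°.
The horizontal component of n points toward azimuth atan2(n_x, n_y) = 280°, the dip direction.

true dip 57°, dip direction 280°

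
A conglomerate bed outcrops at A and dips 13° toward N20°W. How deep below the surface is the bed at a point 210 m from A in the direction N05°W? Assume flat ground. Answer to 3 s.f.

46.8 m

The hole lies 15° from the dip direction, so the down-dip offset is 210 × cos 15° = 202.84 m.
Depth = down-dip offset × tan(dip) = 202.84 × tan 13° = 202.84 × 0.2309
Depth = 46.83 m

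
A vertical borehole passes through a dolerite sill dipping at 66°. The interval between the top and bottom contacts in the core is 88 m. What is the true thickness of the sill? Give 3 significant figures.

35.8 m

True thickness t = h · cos(dip) = 88 × cos 66°
t = 88 × 0.4067 = 35.793 m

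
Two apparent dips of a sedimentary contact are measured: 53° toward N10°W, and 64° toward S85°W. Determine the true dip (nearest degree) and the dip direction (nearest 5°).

true dip 67°, dip direction 295°

The two traces are lines in the plane: v₁ = (sin 350°·cos 53°, cos 350°·cos 53°, −sin 53°), v₂ = (sin 265°·cos 64°, cos 265°·cos 64°, −sin 64°).
n = v₁ × v₂ = (-0.563, 0.255, 0.263) (taken with n_z > 0).
True dip = arccos(n_z / |n|) = arccos(0.3913) = 67.0°.
The horizontal component of n points toward azimuth atan2(n_x, n_y) = 294°, the dip direction.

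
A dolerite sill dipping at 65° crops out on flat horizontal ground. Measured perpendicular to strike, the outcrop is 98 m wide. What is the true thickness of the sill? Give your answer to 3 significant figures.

88.8 m

True thickness t = w · sin(dip) = 98 × sin 65°
t = 98 × 0.9063 = 88.818 m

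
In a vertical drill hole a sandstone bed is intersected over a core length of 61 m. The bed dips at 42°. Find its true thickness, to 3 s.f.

45.3 m

True thickness t = h · cos(dip) = 61 × cos 42°
t = 61 × 0.7431 = 45.332 m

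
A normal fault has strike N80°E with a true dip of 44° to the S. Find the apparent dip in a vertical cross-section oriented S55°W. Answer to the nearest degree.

22°

The section lies 25° from the strike.
tan(apparent dip) = tan 44° · sin 25° = 0.4081
α = arctan(0.4081) = 22.20°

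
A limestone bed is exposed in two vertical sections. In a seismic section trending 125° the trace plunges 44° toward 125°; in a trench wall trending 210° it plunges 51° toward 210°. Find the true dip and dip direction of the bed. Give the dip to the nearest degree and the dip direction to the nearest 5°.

true dip 56°, dip direction 175°

Represent each trace as a vector plunging at its apparent dip toward its trend (east-north-up frame): v₁ = (0.589, -0.413, -0.695), v₂ = (-0.315, -0.545, -0.777).
The plane normal is n = v₁ × v₂ ∝ (0.058, -0.677, 0.451).
tan δ = √(n_x²+n_y²)/n_z = 0.679/0.451, so δ = 56.4°.
The horizontal component of n points toward azimuth atan2(n_x, n_y) = 175°, the dip direction.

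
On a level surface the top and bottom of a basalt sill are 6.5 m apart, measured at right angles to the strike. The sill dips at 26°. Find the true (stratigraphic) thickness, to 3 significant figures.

True thickness t = w · sin(dip) = 6.5 × sin 26°
t = 6.5 × 0.4384 = 2.849 m

2.85 m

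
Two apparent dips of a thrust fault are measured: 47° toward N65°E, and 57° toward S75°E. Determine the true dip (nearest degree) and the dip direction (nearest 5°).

true dip 57°, dip direction 110°

Represent each trace as a vector plunging at its apparent dip toward its trend (east-north-up frame): v₁ = (0.618, 0.288, -0.731), v₂ = (0.526, -0.141, -0.839).
Cross product v₁ × v₂ gives the pole to the plane: n ∝ (0.345, -0.134, 0.239).
Dip δ = arctan(|n_h|/n_z) = arctan(0.370/0.239) = 57.2°.
Dip direction = atan2(0.345, -0.134) = 111° (azimuth of n's horizontal projection).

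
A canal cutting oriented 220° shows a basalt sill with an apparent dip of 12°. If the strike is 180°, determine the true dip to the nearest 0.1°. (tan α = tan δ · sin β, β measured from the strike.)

18.3°

β = acute angle between strike 180° and section 220° = 40°.
tan δ = tan α / sin β = tan 12° / sin 40° = 0.2126 / 0.6428 = 0.3307
δ = arctan(0.3307) = 18.30°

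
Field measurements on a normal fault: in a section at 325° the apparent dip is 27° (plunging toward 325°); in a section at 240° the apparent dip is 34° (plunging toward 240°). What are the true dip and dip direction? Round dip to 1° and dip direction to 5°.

The two traces are lines in the plane: v₁ = (sin 325°·cos 27°, cos 325°·cos 27°, −sin 27°), v₂ = (sin 240°·cos 34°, cos 240°·cos 34°, −sin 34°).
The plane normal is n = v₁ × v₂ ∝ (-0.596, 0.040, 0.736).
tan δ = √(n_x²+n_y²)/n_z = 0.598/0.736, so δ = 39.1°.
The horizontal component of n points toward azimuth atan2(n_x, n_y) = 274°, the dip direction.

true dip 39°, dip direction 275°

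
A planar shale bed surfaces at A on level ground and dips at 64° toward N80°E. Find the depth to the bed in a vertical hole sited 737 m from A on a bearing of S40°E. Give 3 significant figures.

The hole lies 60° from the dip direction, so the down-dip offset is 737 × cos 60° = 368.50 m.
Depth = down-dip offset × tan(dip) = 368.50 × tan 64° = 368.50 × 2.0503
Depth = 755.54 m

756 m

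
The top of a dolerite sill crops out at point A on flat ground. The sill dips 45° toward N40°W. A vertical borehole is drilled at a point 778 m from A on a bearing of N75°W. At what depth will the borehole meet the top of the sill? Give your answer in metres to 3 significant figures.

637 m

The hole lies 35° from the dip direction, so the down-dip offset is 778 × cos 35° = 637.30 m.
Depth = down-dip offset × tan(dip) = 637.30 × tan 45° = 637.30 × 1.0000
Depth = 637.30 m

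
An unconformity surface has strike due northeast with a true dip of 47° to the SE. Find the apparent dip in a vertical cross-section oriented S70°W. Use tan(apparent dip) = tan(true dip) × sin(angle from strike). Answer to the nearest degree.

The section lies 25° from the strike.
tan(apparent dip) = tan 47° · sin 25° = 0.4532
apparent dip = arctan 0.4532 = 24.38°

24°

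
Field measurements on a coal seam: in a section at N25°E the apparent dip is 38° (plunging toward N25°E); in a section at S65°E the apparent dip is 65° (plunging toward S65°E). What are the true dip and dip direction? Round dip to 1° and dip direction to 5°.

true dip 66°, dip direction 095°

Each apparent-dip line lies in the plane. As unit vectors (x east, y north, z up), v₁ plunges 38°→N25°E and v₂ plunges 65°→S65°E.
Cross product v₁ × v₂ gives the pole to the plane: n ∝ (0.757, -0.066, 0.333).
True dip = arccos(n_z / |n|) = arccos(0.4013) = 66.3°.
Dip direction = azimuth of (n_x, n_y) = atan2(0.757, -0.066) = 95°.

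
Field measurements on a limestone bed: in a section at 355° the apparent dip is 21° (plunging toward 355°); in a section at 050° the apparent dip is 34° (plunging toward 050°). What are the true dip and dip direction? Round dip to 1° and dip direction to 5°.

Represent each trace as a vector plunging at its apparent dip toward its trend (east-north-up frame): v₁ = (-0.081, 0.930, -0.358), v₂ = (0.635, 0.533, -0.559).
The plane normal is n = v₁ × v₂ ∝ (0.329, 0.273, 0.634).
Dip δ = arctan(|n_h|/n_z) = arctan(0.428/0.634) = 34.0°.
The horizontal component of n points toward azimuth atan2(n_x, n_y) = 50°, the dip direction.

true dip 34°, dip direction 050°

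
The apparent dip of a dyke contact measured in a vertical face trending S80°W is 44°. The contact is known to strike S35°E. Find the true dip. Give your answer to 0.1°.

46.8°

The section is 65° from the strike.
tan(true dip) = tan 44° / sin 65° = 1.0655
δ = arctan(1.0655) = 46.82°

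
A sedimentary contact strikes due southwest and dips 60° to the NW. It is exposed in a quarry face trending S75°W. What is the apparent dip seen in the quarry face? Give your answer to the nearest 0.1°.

The section lies 30° from the strike.
tan(apparent dip) = tan 60° · sin 30° = 0.8660
α = arctan(0.8660) = 40.89°

40.9°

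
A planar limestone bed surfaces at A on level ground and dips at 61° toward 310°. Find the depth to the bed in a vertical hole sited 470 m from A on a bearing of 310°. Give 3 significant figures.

848 m

The hole is directly down-dip from the outcrop, so the down-dip offset is 470 m.
Depth = down-dip offset × tan(dip) = 470.00 × tan 61° = 470.00 × 1.8040
Depth = 847.90 m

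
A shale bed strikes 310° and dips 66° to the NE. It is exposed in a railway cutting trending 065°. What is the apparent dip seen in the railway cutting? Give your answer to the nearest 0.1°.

63.8°

Angle between strike (310°) and section (065°): β = 65°.
tan(apparent dip) = tan 66° · sin 65° = 2.0356
apparent dip = arctan 2.0356 = 63.84°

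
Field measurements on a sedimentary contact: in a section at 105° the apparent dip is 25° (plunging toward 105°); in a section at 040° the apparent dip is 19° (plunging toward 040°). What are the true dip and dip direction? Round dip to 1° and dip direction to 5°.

Each apparent-dip line lies in the plane. As unit vectors (x east, y north, z up), v₁ plunges 25°→105° and v₂ plunges 19°→040°.
The plane normal is n = v₁ × v₂ ∝ (0.382, 0.028, 0.777).
True dip = arccos(n_z / |n|) = arccos(0.8966) = 26.3°.
The horizontal component of n points toward azimuth atan2(n_x, n_y) = 86°, the dip direction.

true dip 26°, dip direction 085°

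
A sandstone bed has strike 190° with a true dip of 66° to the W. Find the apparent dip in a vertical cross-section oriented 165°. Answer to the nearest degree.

The strike is 190° and the section trends 165°; the acute angle between them is β = 25°.
tan α = tan 66° × sin 25° = 2.2460 × 0.4226 = 0.9492
α = arctan(0.9492) = 43.51°

44°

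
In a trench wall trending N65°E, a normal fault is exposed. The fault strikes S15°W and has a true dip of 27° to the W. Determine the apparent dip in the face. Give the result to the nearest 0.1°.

Angle between strike (S15°W) and section (N65°E): β = 50°.
tan α = tan 27° × sin 50° = 0.5095 × 0.7660 = 0.3903
α = arctan(0.3903) = 21.32°

21.3°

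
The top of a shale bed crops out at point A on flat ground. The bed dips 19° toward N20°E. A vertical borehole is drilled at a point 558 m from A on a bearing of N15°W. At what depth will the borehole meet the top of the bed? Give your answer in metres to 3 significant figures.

157 m

The hole lies 35° from the dip direction, so the down-dip offset is 558 × cos 35° = 457.09 m.
Depth = down-dip offset × tan(dip) = 457.09 × tan 19° = 457.09 × 0.3443
Depth = 157.39 m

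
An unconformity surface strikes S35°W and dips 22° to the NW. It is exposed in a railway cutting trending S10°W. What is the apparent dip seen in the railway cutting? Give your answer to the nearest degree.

10°

Angle between strike (S35°W) and section (S10°W): β = 25°.
tan(apparent dip) = tan 22° · sin 25° = 0.1707
α = arctan(0.1707) = 9.69°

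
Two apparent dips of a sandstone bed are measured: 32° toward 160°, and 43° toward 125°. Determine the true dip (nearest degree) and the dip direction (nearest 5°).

Represent each trace as a vector plunging at its apparent dip toward its trend (east-north-up frame): v₁ = (0.290, -0.797, -0.530), v₂ = (0.599, -0.419, -0.682).
n = v₁ × v₂ = (0.321, -0.120, 0.356) (taken with n_z > 0).
Dip δ = arctan(|n_h|/n_z) = arctan(0.343/0.356) = 43.9°.
Dip direction = atan2(0.321, -0.120) = 110° (azimuth of n's horizontal projection).

true dip 44°, dip direction 110°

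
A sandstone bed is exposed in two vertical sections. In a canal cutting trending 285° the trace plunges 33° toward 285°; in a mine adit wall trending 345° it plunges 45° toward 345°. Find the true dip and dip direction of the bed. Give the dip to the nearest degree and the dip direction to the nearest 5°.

The two traces are lines in the plane: v₁ = (sin 285°·cos 33°, cos 285°·cos 33°, −sin 33°), v₂ = (sin 345°·cos 45°, cos 345°·cos 45°, −sin 45°).
Cross product v₁ × v₂ gives the pole to the plane: n ∝ (-0.219, 0.473, 0.514).
True dip = arccos(n_z / |n|) = arccos(0.7019) = 45.4°.
The horizontal component of n points toward azimuth atan2(n_x, n_y) = 335°, the dip direction.

true dip 45°, dip direction 335°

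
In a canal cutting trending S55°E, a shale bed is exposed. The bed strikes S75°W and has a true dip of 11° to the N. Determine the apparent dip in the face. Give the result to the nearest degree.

The strike is S75°W and the section trends S55°E; the acute angle between them is β = 50°.
tan α = tan 11° × sin 50° = 0.1944 × 0.7660 = 0.1489
apparent dip = arctan 0.1489 = 8.47°

8°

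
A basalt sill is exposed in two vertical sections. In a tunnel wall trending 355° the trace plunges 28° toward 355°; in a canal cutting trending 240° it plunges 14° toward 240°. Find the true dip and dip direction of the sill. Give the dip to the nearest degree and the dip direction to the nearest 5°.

Each apparent-dip line lies in the plane. As unit vectors (x east, y north, z up), v₁ plunges 28°→355° and v₂ plunges 14°→240°.
n = v₁ × v₂ = (-0.441, 0.376, 0.776) (taken with n_z > 0).
True dip = arccos(n_z / |n|) = arccos(0.8016) = 36.7°.
Dip direction = azimuth of (n_x, n_y) = atan2(-0.441, 0.376) = 310°.

true dip 37°, dip direction 310°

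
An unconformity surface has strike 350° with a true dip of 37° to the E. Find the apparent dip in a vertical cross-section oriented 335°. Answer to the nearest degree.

The section lies 15° from the strike.
tan(apparent dip) = tan 37° · sin 15° = 0.1950
apparent dip = arctan 0.1950 = 11.04°

11°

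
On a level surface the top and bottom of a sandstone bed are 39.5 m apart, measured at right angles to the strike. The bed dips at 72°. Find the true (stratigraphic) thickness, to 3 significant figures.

37.6 m

True thickness t = w · sin(dip) = 39.5 × sin 72°
t = 39.5 × 0.9511 = 37.567 m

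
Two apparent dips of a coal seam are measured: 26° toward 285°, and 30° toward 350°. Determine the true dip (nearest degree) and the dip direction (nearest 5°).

true dip 32°, dip direction 325°

Represent each trace as a vector plunging at its apparent dip toward its trend (east-north-up frame): v₁ = (-0.868, 0.233, -0.438), v₂ = (-0.150, 0.853, -0.500).
n = v₁ × v₂ = (-0.258, 0.368, 0.705) (taken with n_z > 0).
tan δ = √(n_x²+n_y²)/n_z = 0.449/0.705, so δ = 32.5°.
Dip direction = azimuth of (n_x, n_y) = atan2(-0.258, 0.368) = 325°.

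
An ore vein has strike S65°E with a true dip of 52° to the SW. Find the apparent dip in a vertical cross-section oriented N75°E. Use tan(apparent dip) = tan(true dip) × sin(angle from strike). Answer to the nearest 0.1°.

39.4°

The strike is S65°E and the section trends N75°E; the acute angle between them is β = 40°.
tan α = tan 52° × sin 40° = 1.2799 × 0.6428 = 0.8227
α = arctan(0.8227) = 39.45°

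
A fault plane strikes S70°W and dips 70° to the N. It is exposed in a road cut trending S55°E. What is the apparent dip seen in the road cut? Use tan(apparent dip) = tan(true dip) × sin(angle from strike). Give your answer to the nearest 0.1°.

66.0°

The strike is S70°W and the section trends S55°E; the acute angle between them is β = 55°.
tan(apparent dip) = tan 70° · sin 55° = 2.2506
apparent dip = arctan 2.2506 = 66.04°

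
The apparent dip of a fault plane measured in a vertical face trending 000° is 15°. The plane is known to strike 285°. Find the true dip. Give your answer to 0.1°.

15.5°

β = acute angle between strike 285° and section 000° = 75°.
tan δ = tan α / sin β = tan 15° / sin 75° = 0.2679 / 0.9659 = 0.2774
δ = arctan(0.2774) = 15.50°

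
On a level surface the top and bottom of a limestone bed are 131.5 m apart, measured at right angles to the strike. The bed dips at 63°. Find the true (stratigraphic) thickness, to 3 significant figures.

True thickness t = w · sin(dip) = 131.5 × sin 63°
t = 131.5 × 0.8910 = 117.167 m

117 m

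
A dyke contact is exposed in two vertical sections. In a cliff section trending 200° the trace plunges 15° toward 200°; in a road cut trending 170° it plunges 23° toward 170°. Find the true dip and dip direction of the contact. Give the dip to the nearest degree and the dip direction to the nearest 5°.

true dip 25°, dip direction 145°

Each apparent-dip line lies in the plane. As unit vectors (x east, y north, z up), v₁ plunges 15°→200° and v₂ plunges 23°→170°.
Cross product v₁ × v₂ gives the pole to the plane: n ∝ (0.120, -0.170, 0.445).
True dip = arccos(n_z / |n|) = arccos(0.9054) = 25.1°.
The horizontal component of n points toward azimuth atan2(n_x, n_y) = 145°, the dip direction.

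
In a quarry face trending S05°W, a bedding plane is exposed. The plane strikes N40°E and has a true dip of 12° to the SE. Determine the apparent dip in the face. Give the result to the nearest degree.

The section lies 35° from the strike.
tan(apparent dip) = tan 12° · sin 35° = 0.1219
apparent dip = arctan 0.1219 = 6.95°

7°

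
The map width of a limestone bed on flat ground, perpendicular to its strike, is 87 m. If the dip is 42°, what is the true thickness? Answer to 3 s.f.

58.2 m

True thickness t = w · sin(dip) = 87 × sin 42°
t = 87 × 0.6691 = 58.214 m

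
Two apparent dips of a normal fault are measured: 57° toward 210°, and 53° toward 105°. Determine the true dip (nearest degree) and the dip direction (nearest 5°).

Each apparent-dip line lies in the plane. As unit vectors (x east, y north, z up), v₁ plunges 57°→210° and v₂ plunges 53°→105°.
Cross product v₁ × v₂ gives the pole to the plane: n ∝ (0.246, -0.705, 0.317).
Dip δ = arctan(|n_h|/n_z) = arctan(0.747/0.317) = 67.0°.
The horizontal component of n points toward azimuth atan2(n_x, n_y) = 161°, the dip direction.

true dip 67°, dip direction 160°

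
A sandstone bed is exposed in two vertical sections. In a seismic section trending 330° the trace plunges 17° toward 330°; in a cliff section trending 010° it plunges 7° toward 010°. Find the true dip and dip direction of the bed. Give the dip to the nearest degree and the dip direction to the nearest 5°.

true dip 19°, dip direction 300°

Represent each trace as a vector plunging at its apparent dip toward its trend (east-north-up frame): v₁ = (-0.478, 0.828, -0.292), v₂ = (0.172, 0.977, -0.122).
The plane normal is n = v₁ × v₂ ∝ (-0.185, 0.109, 0.610).
True dip = arccos(n_z / |n|) = arccos(0.9434) = 19.4°.
Dip direction = atan2(-0.185, 0.109) = 300° (azimuth of n's horizontal projection).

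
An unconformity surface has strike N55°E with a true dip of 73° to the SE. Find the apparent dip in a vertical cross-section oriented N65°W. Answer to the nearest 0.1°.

Angle between strike (N55°E) and section (N65°W): β = 60°.
tan(apparent dip) = tan 73° · sin 60° = 2.8326
α = arctan(2.8326) = 70.56°

70.6°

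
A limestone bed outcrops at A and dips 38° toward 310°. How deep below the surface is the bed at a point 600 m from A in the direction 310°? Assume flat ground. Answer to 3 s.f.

469 m

The hole is directly down-dip from the outcrop, so the down-dip offset is 600 m.
Depth = down-dip offset × tan(dip) = 600.00 × tan 38° = 600.00 × 0.7813
Depth = 468.77 m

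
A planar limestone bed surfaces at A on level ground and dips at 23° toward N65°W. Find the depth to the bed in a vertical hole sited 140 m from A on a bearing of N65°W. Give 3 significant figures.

59.4 m

The hole is directly down-dip from the outcrop, so the down-dip offset is 140 m.
Depth = down-dip offset × tan(dip) = 140.00 × tan 23° = 140.00 × 0.4245
Depth = 59.43 m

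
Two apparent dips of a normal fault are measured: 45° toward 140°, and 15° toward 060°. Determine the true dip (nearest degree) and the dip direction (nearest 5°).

Represent each trace as a vector plunging at its apparent dip toward its trend (east-north-up frame): v₁ = (0.455, -0.542, -0.707), v₂ = (0.837, 0.483, -0.259).
n = v₁ × v₂ = (0.482, -0.474, 0.673) (taken with n_z > 0).
Dip δ = arctan(|n_h|/n_z) = arctan(0.676/0.673) = 45.1°.
The horizontal component of n points toward azimuth atan2(n_x, n_y) = 135°, the dip direction.

true dip 45°, dip direction 135°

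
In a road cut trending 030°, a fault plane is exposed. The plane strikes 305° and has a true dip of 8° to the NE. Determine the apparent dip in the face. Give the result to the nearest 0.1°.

The section lies 85° from the strike.
tan α = tan 8° × sin 85° = 0.1405 × 0.9962 = 0.1400
α = arctan(0.1400) = 7.97°

8.0°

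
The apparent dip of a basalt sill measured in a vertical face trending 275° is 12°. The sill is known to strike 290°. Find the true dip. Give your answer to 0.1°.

39.4°

The section is 15° from the strike.
tan δ = tan α / sin β = tan 12° / sin 15° = 0.2126 / 0.2588 = 0.8213
true dip = arctan 0.8213 = 39.39°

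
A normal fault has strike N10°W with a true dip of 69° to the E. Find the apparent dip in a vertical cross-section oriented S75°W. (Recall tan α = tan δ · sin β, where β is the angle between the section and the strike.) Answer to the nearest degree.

69°

The section lies 85° from the strike.
tan(apparent dip) = tan 69° · sin 85° = 2.5952
α = arctan(2.5952) = 68.93°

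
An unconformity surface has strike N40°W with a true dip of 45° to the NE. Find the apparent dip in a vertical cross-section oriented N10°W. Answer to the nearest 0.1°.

26.6°

Angle between strike (N40°W) and section (N10°W): β = 30°.
tan(apparent dip) = tan 45° · sin 30° = 0.5000
apparent dip = arctan 0.5000 = 26.57°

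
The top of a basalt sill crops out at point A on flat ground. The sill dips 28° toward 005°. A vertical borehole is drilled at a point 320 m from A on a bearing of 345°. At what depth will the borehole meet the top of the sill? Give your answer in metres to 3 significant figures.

The hole lies 20° from the dip direction, so the down-dip offset is 320 × cos 20° = 300.70 m.
Depth = down-dip offset × tan(dip) = 300.70 × tan 28° = 300.70 × 0.5317
Depth = 159.89 m

160 m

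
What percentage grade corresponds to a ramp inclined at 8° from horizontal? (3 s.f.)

14.1%

grade % = 100 × tan 8° = 100 × 0.1405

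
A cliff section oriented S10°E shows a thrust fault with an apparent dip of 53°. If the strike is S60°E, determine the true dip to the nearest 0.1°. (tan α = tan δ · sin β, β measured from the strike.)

The section is 50° from the strike.
tan δ = tan α / sin β = tan 53° / sin 50° = 1.3270 / 0.7660 = 1.7323
δ = arctan(1.7323) = 60.00°

60.0°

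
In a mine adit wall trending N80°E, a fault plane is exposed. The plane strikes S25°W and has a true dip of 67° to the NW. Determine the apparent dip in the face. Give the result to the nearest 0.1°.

The strike is S25°W and the section trends N80°E; the acute angle between them is β = 55°.
tan(apparent dip) = tan 67° · sin 55° = 1.9298
α = arctan(1.9298) = 62.61°

62.6°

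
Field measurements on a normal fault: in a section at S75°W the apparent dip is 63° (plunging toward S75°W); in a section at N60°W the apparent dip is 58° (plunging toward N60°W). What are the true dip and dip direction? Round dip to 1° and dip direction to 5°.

Each apparent-dip line lies in the plane. As unit vectors (x east, y north, z up), v₁ plunges 63°→S75°W and v₂ plunges 58°→N60°W.
n = v₁ × v₂ = (-0.336, -0.037, 0.170) (taken with n_z > 0).
tan δ = √(n_x²+n_y²)/n_z = 0.338/0.170, so δ = 63.3°.
Dip direction = atan2(-0.336, -0.037) = 264° (azimuth of n's horizontal projection).

true dip 63°, dip direction 265°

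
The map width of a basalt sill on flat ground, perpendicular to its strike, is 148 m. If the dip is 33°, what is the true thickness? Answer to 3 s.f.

True thickness t = w · sin(dip) = 148 × sin 33°
t = 148 × 0.5446 = 80.607 m

80.6 m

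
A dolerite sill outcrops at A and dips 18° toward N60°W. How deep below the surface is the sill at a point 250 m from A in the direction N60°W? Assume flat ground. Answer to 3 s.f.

The hole is directly down-dip from the outcrop, so the down-dip offset is 250 m.
Depth = down-dip offset × tan(dip) = 250.00 × tan 18° = 250.00 × 0.3249
Depth = 81.23 m

81.2 m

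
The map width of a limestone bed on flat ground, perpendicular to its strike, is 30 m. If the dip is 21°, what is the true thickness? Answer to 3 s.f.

10.8 m

True thickness t = w · sin(dip) = 30 × sin 21°
t = 30 × 0.3584 = 10.751 m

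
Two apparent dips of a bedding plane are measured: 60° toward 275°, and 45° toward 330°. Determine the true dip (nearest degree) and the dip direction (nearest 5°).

true dip 60°, dip direction 275°

Represent each trace as a vector plunging at its apparent dip toward its trend (east-north-up frame): v₁ = (-0.498, 0.044, -0.866), v₂ = (-0.354, 0.612, -0.707).
n = v₁ × v₂ = (-0.500, 0.046, 0.290) (taken with n_z > 0).
Dip δ = arctan(|n_h|/n_z) = arctan(0.502/0.290) = 60.0°.
Dip direction = atan2(-0.500, 0.046) = 275° (azimuth of n's horizontal projection).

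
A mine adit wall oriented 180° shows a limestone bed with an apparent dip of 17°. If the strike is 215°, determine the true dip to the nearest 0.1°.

β = acute angle between strike 215° and section 180° = 35°.
tan(true dip) = tan 17° / sin 35° = 0.5330
true dip = arctan 0.5330 = 28.06°

28.1°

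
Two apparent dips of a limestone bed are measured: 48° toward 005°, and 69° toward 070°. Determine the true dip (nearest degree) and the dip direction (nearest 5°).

true dip 69°, dip direction 070°

The two traces are lines in the plane: v₁ = (sin 5°·cos 48°, cos 5°·cos 48°, −sin 48°), v₂ = (sin 70°·cos 69°, cos 70°·cos 69°, −sin 69°).
The plane normal is n = v₁ × v₂ ∝ (0.531, 0.196, 0.217).
tan δ = √(n_x²+n_y²)/n_z = 0.566/0.217, so δ = 69.0°.
Dip direction = azimuth of (n_x, n_y) = atan2(0.531, 0.196) = 70°.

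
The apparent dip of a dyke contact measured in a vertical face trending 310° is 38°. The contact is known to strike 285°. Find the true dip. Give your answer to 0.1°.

β = acute angle between strike 285° and section 310° = 25°.
tan δ = tan α / sin β = tan 38° / sin 25° = 0.7813 / 0.4226 = 1.8487
true dip = arctan 1.8487 = 61.59°

61.6°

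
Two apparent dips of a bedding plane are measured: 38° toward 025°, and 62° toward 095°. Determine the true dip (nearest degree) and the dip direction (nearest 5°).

true dip 62°, dip direction 090°

Each apparent-dip line lies in the plane. As unit vectors (x east, y north, z up), v₁ plunges 38°→025° and v₂ plunges 62°→095°.
n = v₁ × v₂ = (0.656, -0.006, 0.348) (taken with n_z > 0).
Dip δ = arctan(|n_h|/n_z) = arctan(0.656/0.348) = 62.1°.
Dip direction = azimuth of (n_x, n_y) = atan2(0.656, -0.006) = 91°.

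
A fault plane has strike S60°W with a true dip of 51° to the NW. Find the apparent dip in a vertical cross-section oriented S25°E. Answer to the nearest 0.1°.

50.9°

Angle between strike (S60°W) and section (S25°E): β = 85°.
tan α = tan 51° × sin 85° = 1.2349 × 0.9962 = 1.2302
apparent dip = arctan 1.2302 = 50.89°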